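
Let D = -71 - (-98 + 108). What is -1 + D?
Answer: -82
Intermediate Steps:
D = -81 (D = -71 - 1*10 = -71 - 10 = -81)
-1 + D = -1 - 81 = -82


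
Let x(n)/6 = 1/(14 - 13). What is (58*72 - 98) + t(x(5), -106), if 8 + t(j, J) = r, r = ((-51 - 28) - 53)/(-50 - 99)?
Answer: 606562/149 ≈ 4070.9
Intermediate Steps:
x(n) = 6 (x(n) = 6/(14 - 13) = 6/1 = 6*1 = 6)
r = 132/149 (r = (-79 - 53)/(-149) = -132*(-1/149) = 132/149 ≈ 0.88591)
t(j, J) = -1060/149 (t(j, J) = -8 + 132/149 = -1060/149)
(58*72 - 98) + t(x(5), -106) = (58*72 - 98) - 1060/149 = (4176 - 98) - 1060/149 = 4078 - 1060/149 = 606562/149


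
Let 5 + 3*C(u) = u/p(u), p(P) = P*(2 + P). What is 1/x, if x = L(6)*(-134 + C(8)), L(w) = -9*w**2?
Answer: 5/219726 ≈ 2.2756e-5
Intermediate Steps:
C(u) = -5/3 + 1/(3*(2 + u)) (C(u) = -5/3 + (u/((u*(2 + u))))/3 = -5/3 + (u*(1/(u*(2 + u))))/3 = -5/3 + 1/(3*(2 + u)))
x = 219726/5 (x = (-9*6**2)*(-134 + (-9 - 5*8)/(3*(2 + 8))) = (-9*36)*(-134 + (1/3)*(-9 - 40)/10) = -324*(-134 + (1/3)*(1/10)*(-49)) = -324*(-134 - 49/30) = -324*(-4069/30) = 219726/5 ≈ 43945.)
1/x = 1/(219726/5) = 5/219726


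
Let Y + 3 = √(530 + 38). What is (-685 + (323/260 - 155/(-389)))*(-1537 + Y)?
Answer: 5321851381/5057 - 69114953*√142/50570 ≈ 1.0361e+6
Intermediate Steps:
Y = -3 + 2*√142 (Y = -3 + √(530 + 38) = -3 + √568 = -3 + 2*√142 ≈ 20.833)
(-685 + (323/260 - 155/(-389)))*(-1537 + Y) = (-685 + (323/260 - 155/(-389)))*(-1537 + (-3 + 2*√142)) = (-685 + (323*(1/260) - 155*(-1/389)))*(-1540 + 2*√142) = (-685 + (323/260 + 155/389))*(-1540 + 2*√142) = (-685 + 165947/101140)*(-1540 + 2*√142) = -69114953*(-1540 + 2*√142)/101140 = 5321851381/5057 - 69114953*√142/50570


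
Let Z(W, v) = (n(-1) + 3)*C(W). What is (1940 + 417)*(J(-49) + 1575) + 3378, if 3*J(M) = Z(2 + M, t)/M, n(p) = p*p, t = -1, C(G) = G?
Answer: 546644107/147 ≈ 3.7187e+6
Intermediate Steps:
n(p) = p²
Z(W, v) = 4*W (Z(W, v) = ((-1)² + 3)*W = (1 + 3)*W = 4*W)
J(M) = (8 + 4*M)/(3*M) (J(M) = ((4*(2 + M))/M)/3 = ((8 + 4*M)/M)/3 = (8 + 4*M)/(3*M))
(1940 + 417)*(J(-49) + 1575) + 3378 = (1940 + 417)*((4/3)*(2 - 49)/(-49) + 1575) + 3378 = 2357*((4/3)*(-1/49)*(-47) + 1575) + 3378 = 2357*(188/147 + 1575) + 3378 = 2357*(231713/147) + 3378 = 546147541/147 + 3378 = 546644107/147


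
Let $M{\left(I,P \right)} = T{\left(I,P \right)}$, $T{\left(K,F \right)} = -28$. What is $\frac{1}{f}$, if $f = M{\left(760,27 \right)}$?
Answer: $- \frac{1}{28} \approx -0.035714$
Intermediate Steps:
$M{\left(I,P \right)} = -28$
$f = -28$
$\frac{1}{f} = \frac{1}{-28} = - \frac{1}{28}$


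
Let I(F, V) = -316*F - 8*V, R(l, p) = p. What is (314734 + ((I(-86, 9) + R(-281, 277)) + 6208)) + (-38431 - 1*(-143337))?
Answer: 453229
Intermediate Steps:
(314734 + ((I(-86, 9) + R(-281, 277)) + 6208)) + (-38431 - 1*(-143337)) = (314734 + (((-316*(-86) - 8*9) + 277) + 6208)) + (-38431 - 1*(-143337)) = (314734 + (((27176 - 72) + 277) + 6208)) + (-38431 + 143337) = (314734 + ((27104 + 277) + 6208)) + 104906 = (314734 + (27381 + 6208)) + 104906 = (314734 + 33589) + 104906 = 348323 + 104906 = 453229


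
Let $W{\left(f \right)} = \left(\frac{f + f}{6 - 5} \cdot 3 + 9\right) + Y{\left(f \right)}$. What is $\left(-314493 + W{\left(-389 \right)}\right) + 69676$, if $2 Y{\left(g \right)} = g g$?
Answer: $- \frac{342963}{2} \approx -1.7148 \cdot 10^{5}$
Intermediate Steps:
$Y{\left(g \right)} = \frac{g^{2}}{2}$ ($Y{\left(g \right)} = \frac{g g}{2} = \frac{g^{2}}{2}$)
$W{\left(f \right)} = 9 + \frac{f^{2}}{2} + 6 f$ ($W{\left(f \right)} = \left(\frac{f + f}{6 - 5} \cdot 3 + 9\right) + \frac{f^{2}}{2} = \left(\frac{2 f}{1} \cdot 3 + 9\right) + \frac{f^{2}}{2} = \left(2 f 1 \cdot 3 + 9\right) + \frac{f^{2}}{2} = \left(2 f 3 + 9\right) + \frac{f^{2}}{2} = \left(6 f + 9\right) + \frac{f^{2}}{2} = \left(9 + 6 f\right) + \frac{f^{2}}{2} = 9 + \frac{f^{2}}{2} + 6 f$)
$\left(-314493 + W{\left(-389 \right)}\right) + 69676 = \left(-314493 + \left(9 + \frac{\left(-389\right)^{2}}{2} + 6 \left(-389\right)\right)\right) + 69676 = \left(-314493 + \left(9 + \frac{1}{2} \cdot 151321 - 2334\right)\right) + 69676 = \left(-314493 + \left(9 + \frac{151321}{2} - 2334\right)\right) + 69676 = \left(-314493 + \frac{146671}{2}\right) + 69676 = - \frac{482315}{2} + 69676 = - \frac{342963}{2}$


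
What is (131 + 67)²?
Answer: 39204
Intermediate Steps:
(131 + 67)² = 198² = 39204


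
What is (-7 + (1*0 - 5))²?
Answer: 144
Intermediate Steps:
(-7 + (1*0 - 5))² = (-7 + (0 - 5))² = (-7 - 5)² = (-12)² = 144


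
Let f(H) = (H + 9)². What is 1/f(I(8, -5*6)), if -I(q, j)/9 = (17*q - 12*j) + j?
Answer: 1/17514225 ≈ 5.7096e-8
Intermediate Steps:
I(q, j) = -153*q + 99*j (I(q, j) = -9*((17*q - 12*j) + j) = -9*((-12*j + 17*q) + j) = -9*(-11*j + 17*q) = -153*q + 99*j)
f(H) = (9 + H)²
1/f(I(8, -5*6)) = 1/((9 + (-153*8 + 99*(-5*6)))²) = 1/((9 + (-1224 + 99*(-30)))²) = 1/((9 + (-1224 - 2970))²) = 1/((9 - 4194)²) = 1/((-4185)²) = 1/17514225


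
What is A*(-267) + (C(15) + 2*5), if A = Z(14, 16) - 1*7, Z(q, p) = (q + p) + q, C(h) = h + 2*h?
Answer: -9824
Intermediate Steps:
C(h) = 3*h
Z(q, p) = p + 2*q (Z(q, p) = (p + q) + q = p + 2*q)
A = 37 (A = (16 + 2*14) - 1*7 = (16 + 28) - 7 = 44 - 7 = 37)
A*(-267) + (C(15) + 2*5) = 37*(-267) + (3*15 + 2*5) = -9879 + (45 + 10) = -9879 + 55 = -9824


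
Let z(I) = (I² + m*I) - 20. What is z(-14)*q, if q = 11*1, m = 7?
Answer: 858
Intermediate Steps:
q = 11
z(I) = -20 + I² + 7*I (z(I) = (I² + 7*I) - 20 = -20 + I² + 7*I)
z(-14)*q = (-20 + (-14)² + 7*(-14))*11 = (-20 + 196 - 98)*11 = 78*11 = 858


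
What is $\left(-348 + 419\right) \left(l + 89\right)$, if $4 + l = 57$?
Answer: $10082$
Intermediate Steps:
$l = 53$ ($l = -4 + 57 = 53$)
$\left(-348 + 419\right) \left(l + 89\right) = \left(-348 + 419\right) \left(53 + 89\right) = 71 \cdot 142 = 10082$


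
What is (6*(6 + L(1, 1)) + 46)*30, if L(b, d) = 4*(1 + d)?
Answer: 3900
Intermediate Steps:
L(b, d) = 4 + 4*d
(6*(6 + L(1, 1)) + 46)*30 = (6*(6 + (4 + 4*1)) + 46)*30 = (6*(6 + (4 + 4)) + 46)*30 = (6*(6 + 8) + 46)*30 = (6*14 + 46)*30 = (84 + 46)*30 = 130*30 = 3900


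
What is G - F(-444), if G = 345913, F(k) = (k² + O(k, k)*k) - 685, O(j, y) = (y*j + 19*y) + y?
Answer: 83735126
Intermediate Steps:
O(j, y) = 20*y + j*y (O(j, y) = (j*y + 19*y) + y = (19*y + j*y) + y = 20*y + j*y)
F(k) = -685 + k² + k²*(20 + k) (F(k) = (k² + (k*(20 + k))*k) - 685 = (k² + k²*(20 + k)) - 685 = -685 + k² + k²*(20 + k))
G - F(-444) = 345913 - (-685 + (-444)³ + 21*(-444)²) = 345913 - (-685 - 87528384 + 21*197136) = 345913 - (-685 - 87528384 + 4139856) = 345913 - 1*(-83389213) = 345913 + 83389213 = 83735126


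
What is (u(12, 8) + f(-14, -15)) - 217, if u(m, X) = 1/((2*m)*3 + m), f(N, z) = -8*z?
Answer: -8147/84 ≈ -96.988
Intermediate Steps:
u(m, X) = 1/(7*m) (u(m, X) = 1/(6*m + m) = 1/(7*m))
(u(12, 8) + f(-14, -15)) - 217 = ((1/7)/12 - 8*(-15)) - 217 = ((1/7)*(1/12) + 120) - 217 = (1/84 + 120) - 217 = 10081/84 - 217 = -8147/84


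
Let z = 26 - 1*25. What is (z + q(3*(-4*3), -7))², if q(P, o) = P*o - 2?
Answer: 63001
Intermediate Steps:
z = 1 (z = 26 - 25 = 1)
q(P, o) = -2 + P*o
(z + q(3*(-4*3), -7))² = (1 + (-2 + (3*(-4*3))*(-7)))² = (1 + (-2 + (3*(-12))*(-7)))² = (1 + (-2 - 36*(-7)))² = (1 + (-2 + 252))² = (1 + 250)² = 251² = 63001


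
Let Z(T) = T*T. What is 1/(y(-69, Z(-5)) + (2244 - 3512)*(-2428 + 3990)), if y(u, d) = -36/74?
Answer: -37/73282810 ≈ -5.0489e-7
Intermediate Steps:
Z(T) = T²
y(u, d) = -18/37 (y(u, d) = -36*1/74 = -18/37)
1/(y(-69, Z(-5)) + (2244 - 3512)*(-2428 + 3990)) = 1/(-18/37 + (2244 - 3512)*(-2428 + 3990)) = 1/(-18/37 - 1268*1562) = 1/(-18/37 - 1980616) = 1/(-73282810/37) = -37/73282810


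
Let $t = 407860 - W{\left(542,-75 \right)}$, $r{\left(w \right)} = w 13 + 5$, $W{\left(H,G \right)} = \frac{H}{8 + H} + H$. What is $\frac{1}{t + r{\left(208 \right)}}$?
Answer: $\frac{275}{112757154} \approx 2.4389 \cdot 10^{-6}$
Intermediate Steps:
$W{\left(H,G \right)} = H + \frac{H}{8 + H}$ ($W{\left(H,G \right)} = \frac{H}{8 + H} + H = H + \frac{H}{8 + H}$)
$r{\left(w \right)} = 5 + 13 w$ ($r{\left(w \right)} = 13 w + 5 = 5 + 13 w$)
$t = \frac{112012179}{275}$ ($t = 407860 - \frac{542 \left(9 + 542\right)}{8 + 542} = 407860 - 542 \cdot \frac{1}{550} \cdot 551 = 407860 - \frac{149321}{275} = \frac{112012179}{275} \approx 4.0732 \cdot 10^{5}$)
$\frac{1}{t + r{\left(208 \right)}} = \frac{1}{\frac{112012179}{275} + \left(5 + 13 \cdot 208\right)} = \frac{1}{\frac{112012179}{275} + \left(5 + 2704\right)} = \frac{1}{\frac{112012179}{275} + 2709} = \frac{1}{\frac{112757154}{275}} = \frac{275}{112757154}$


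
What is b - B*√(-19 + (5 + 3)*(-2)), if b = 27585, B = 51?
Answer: 27585 - 51*I*√35 ≈ 27585.0 - 301.72*I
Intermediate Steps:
b - B*√(-19 + (5 + 3)*(-2)) = 27585 - 51*√(-19 + (5 + 3)*(-2)) = 27585 - 51*√(-19 + 8*(-2)) = 27585 - 51*√(-19 - 16) = 27585 - 51*√(-35) = 27585 - 51*I*√35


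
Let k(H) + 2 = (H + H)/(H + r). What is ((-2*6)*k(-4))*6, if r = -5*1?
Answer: 80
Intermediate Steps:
r = -5
k(H) = -2 + 2*H/(-5 + H) (k(H) = -2 + (H + H)/(H - 5) = -2 + (2*H)/(-5 + H) = -2 + 2*H/(-5 + H))
((-2*6)*k(-4))*6 = ((-2*6)*(10/(-5 - 4)))*6 = -120/(-9)*6 = -120*(-1)/9*6 = -12*(-10/9)*6 = (40/3)*6 = 80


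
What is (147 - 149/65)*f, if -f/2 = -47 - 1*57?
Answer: 150496/5 ≈ 30099.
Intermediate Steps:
f = 208 (f = -2*(-47 - 1*57) = -2*(-47 - 57) = -2*(-104) = 208)
(147 - 149/65)*f = (147 - 149/65)*208 = (9406/65)*208 = 150496/5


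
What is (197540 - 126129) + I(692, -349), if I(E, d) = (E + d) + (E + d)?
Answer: 72097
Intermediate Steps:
I(E, d) = 2*E + 2*d
(197540 - 126129) + I(692, -349) = (197540 - 126129) + (2*692 + 2*(-349)) = 71411 + (1384 - 698) = 71411 + 686 = 72097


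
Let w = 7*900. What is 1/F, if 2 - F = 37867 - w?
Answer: -1/31565 ≈ -3.1681e-5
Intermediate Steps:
w = 6300
F = -31565 (F = 2 - (37867 - 1*6300) = 2 - (37867 - 6300) = 2 - 1*31567 = 2 - 31567 = -31565)
1/F = 1/(-31565) = -1/31565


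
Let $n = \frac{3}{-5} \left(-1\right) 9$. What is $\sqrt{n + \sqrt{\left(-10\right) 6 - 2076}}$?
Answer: $\frac{\sqrt{135 + 50 i \sqrt{534}}}{5} \approx 5.0956 + 4.5349 i$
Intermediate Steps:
$n = \frac{27}{5}$ ($n = 3 \left(- \frac{1}{5}\right) \left(-1\right) 9 = \left(- \frac{3}{5}\right) \left(-1\right) 9 = \frac{3}{5} \cdot 9 = \frac{27}{5} \approx 5.4$)
$\sqrt{n + \sqrt{\left(-10\right) 6 - 2076}} = \sqrt{\frac{27}{5} + \sqrt{\left(-10\right) 6 - 2076}} = \sqrt{\frac{27}{5} + \sqrt{-60 - 2076}} = \sqrt{\frac{27}{5} + \sqrt{-2136}} = \sqrt{\frac{27}{5} + 2 i \sqrt{534}}$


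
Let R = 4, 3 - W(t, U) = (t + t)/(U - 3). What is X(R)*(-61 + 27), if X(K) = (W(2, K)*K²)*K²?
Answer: 8704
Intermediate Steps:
W(t, U) = 3 - 2*t/(-3 + U) (W(t, U) = 3 - (t + t)/(U - 3) = 3 - 2*t/(-3 + U))
X(K) = K⁴*(-13 + 3*K)/(-3 + K) (X(K) = (((-9 - 2*2 + 3*K)/(-3 + K))*K²)*K² = (((-9 - 4 + 3*K)/(-3 + K))*K²)*K² = (((-13 + 3*K)/(-3 + K))*K²)*K² = (K²*(-13 + 3*K)/(-3 + K))*K² = K⁴*(-13 + 3*K)/(-3 + K))
X(R)*(-61 + 27) = (4⁴*(-13 + 3*4)/(-3 + 4))*(-61 + 27) = (256*(-13 + 12)/1)*(-34) = (256*1*(-1))*(-34) = -256*(-34) = 8704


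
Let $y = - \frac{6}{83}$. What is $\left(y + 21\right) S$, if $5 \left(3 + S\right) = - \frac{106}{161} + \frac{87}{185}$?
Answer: $- \frac{785780586}{12360775} \approx -63.57$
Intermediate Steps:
$S = - \frac{452378}{148925}$ ($S = -3 + \frac{- \frac{106}{161} + \frac{87}{185}}{5} = -3 + \frac{1}{5} \left(- \frac{5603}{29785}\right) = -3 - \frac{5603}{148925} = - \frac{452378}{148925} \approx -3.0376$)
$y = - \frac{6}{83}$ ($y = \left(-6\right) \frac{1}{83} = - \frac{6}{83} \approx -0.072289$)
$\left(y + 21\right) S = \left(- \frac{6}{83} + 21\right) \left(- \frac{452378}{148925}\right) = \frac{1737}{83} \left(- \frac{452378}{148925}\right) = - \frac{785780586}{12360775}$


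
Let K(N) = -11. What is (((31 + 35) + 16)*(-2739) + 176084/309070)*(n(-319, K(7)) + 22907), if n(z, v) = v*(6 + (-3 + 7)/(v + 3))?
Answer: -792960066267192/154535 ≈ -5.1313e+9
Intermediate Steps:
n(z, v) = v*(6 + 4/(3 + v))
(((31 + 35) + 16)*(-2739) + 176084/309070)*(n(-319, K(7)) + 22907) = (((31 + 35) + 16)*(-2739) + 176084/309070)*(2*(-11)*(11 + 3*(-11))/(3 - 11) + 22907) = ((66 + 16)*(-2739) + 176084*(1/309070))*(2*(-11)*(11 - 33)/(-8) + 22907) = (82*(-2739) + 88042/154535)*(2*(-11)*(-1/8)*(-22) + 22907) = (-224598 + 88042/154535)*(-121/2 + 22907) = -34708163888/154535*45693/2 = -792960066267192/154535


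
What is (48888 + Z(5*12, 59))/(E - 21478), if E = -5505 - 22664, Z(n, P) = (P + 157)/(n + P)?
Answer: -1939296/1969331 ≈ -0.98475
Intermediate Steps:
Z(n, P) = (157 + P)/(P + n)
E = -28169
(48888 + Z(5*12, 59))/(E - 21478) = (48888 + (157 + 59)/(59 + 5*12))/(-28169 - 21478) = (48888 + 216/(59 + 60))/(-49647) = (48888 + 216/119)*(-1/49647) = (5817888/119)*(-1/49647) = -1939296/1969331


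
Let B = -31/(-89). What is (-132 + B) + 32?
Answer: -8869/89 ≈ -99.652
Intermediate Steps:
B = 31/89 (B = -31*(-1/89) = 31/89 ≈ 0.34831)
(-132 + B) + 32 = (-132 + 31/89) + 32 = -11717/89 + 32 = -8869/89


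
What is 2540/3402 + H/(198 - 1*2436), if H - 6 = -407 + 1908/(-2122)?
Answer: 1246989925/1346351706 ≈ 0.92620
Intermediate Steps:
H = -426415/1061 (H = 6 + (-407 + 1908/(-2122)) = 6 + (-407 + 1908*(-1/2122)) = 6 + (-407 - 954/1061) = 6 - 432781/1061 = -426415/1061 ≈ -401.90)
2540/3402 + H/(198 - 1*2436) = 2540/3402 - 426415/(1061*(198 - 1*2436)) = 2540*(1/3402) - 426415/(1061*(198 - 2436)) = 1270/1701 - 426415/1061/(-2238) = 1270/1701 - 426415/1061*(-1/2238) = 1270/1701 + 426415/2374518 = 1246989925/1346351706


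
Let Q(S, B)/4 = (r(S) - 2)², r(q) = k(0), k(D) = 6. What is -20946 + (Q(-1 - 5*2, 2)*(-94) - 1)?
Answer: -26963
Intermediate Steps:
r(q) = 6
Q(S, B) = 64 (Q(S, B) = 4*(6 - 2)² = 4*4² = 4*16 = 64)
-20946 + (Q(-1 - 5*2, 2)*(-94) - 1) = -20946 + (64*(-94) - 1) = -20946 + (-6016 - 1) = -20946 - 6017 = -26963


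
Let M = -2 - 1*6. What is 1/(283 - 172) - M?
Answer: 889/111 ≈ 8.0090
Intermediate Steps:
M = -8 (M = -2 - 6 = -8)
1/(283 - 172) - M = 1/(283 - 172) - 1*(-8) = 1/111 + 8 = 889/111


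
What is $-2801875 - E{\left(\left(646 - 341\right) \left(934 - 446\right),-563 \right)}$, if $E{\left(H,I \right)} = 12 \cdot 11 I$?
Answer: $-2727559$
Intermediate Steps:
$E{\left(H,I \right)} = 132 I$
$-2801875 - E{\left(\left(646 - 341\right) \left(934 - 446\right),-563 \right)} = -2801875 - 132 \left(-563\right) = -2801875 - -74316 = -2801875 + 74316 = -2727559$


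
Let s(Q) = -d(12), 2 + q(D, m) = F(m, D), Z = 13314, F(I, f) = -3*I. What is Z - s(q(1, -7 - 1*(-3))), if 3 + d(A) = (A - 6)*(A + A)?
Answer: 13455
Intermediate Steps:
d(A) = -3 + 2*A*(-6 + A) (d(A) = -3 + (A - 6)*(A + A) = -3 + (-6 + A)*(2*A) = -3 + 2*A*(-6 + A))
q(D, m) = -2 - 3*m
s(Q) = -141 (s(Q) = -(-3 - 12*12 + 2*12²) = -(-3 - 144 + 2*144) = -(-3 - 144 + 288) = -1*141 = -141)
Z - s(q(1, -7 - 1*(-3))) = 13314 - 1*(-141) = 13314 + 141 = 13455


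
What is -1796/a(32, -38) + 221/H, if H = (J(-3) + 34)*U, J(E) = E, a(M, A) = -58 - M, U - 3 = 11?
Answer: 399677/19530 ≈ 20.465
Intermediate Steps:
U = 14 (U = 3 + 11 = 14)
H = 434 (H = (-3 + 34)*14 = 31*14 = 434)
-1796/a(32, -38) + 221/H = -1796/(-58 - 1*32) + 221/434 = -1796/(-58 - 32) + 221*(1/434) = -1796/(-90) + 221/434 = -1796*(-1/90) + 221/434 = 898/45 + 221/434 = 399677/19530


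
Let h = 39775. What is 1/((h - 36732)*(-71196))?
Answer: -1/216649428 ≈ -4.6157e-9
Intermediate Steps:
1/((h - 36732)*(-71196)) = 1/((39775 - 36732)*(-71196)) = -1/71196/3043 = (1/3043)*(-1/71196) = -1/216649428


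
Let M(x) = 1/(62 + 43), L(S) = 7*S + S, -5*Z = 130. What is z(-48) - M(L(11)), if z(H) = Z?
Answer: -2731/105 ≈ -26.010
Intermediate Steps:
Z = -26 (Z = -⅕*130 = -26)
z(H) = -26
L(S) = 8*S
M(x) = 1/105
z(-48) - M(L(11)) = -26 - 1*1/105 = -26 - 1/105 = -2731/105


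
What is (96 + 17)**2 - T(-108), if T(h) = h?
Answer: 12877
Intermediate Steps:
(96 + 17)**2 - T(-108) = (96 + 17)**2 - 1*(-108) = 113**2 + 108 = 12769 + 108 = 12877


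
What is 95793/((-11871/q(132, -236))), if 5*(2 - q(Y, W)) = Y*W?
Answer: -995033822/19785 ≈ -50292.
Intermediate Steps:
q(Y, W) = 2 - W*Y/5 (q(Y, W) = 2 - Y*W/5 = 2 - W*Y/5)
95793/((-11871/q(132, -236))) = 95793/((-11871/(2 - ⅕*(-236)*132))) = 95793/((-11871/(2 + 31152/5))) = 95793/((-11871/31162/5)) = 95793/((-11871*5/31162)) = 95793/(-59355/31162) = 95793*(-31162/59355) = -995033822/19785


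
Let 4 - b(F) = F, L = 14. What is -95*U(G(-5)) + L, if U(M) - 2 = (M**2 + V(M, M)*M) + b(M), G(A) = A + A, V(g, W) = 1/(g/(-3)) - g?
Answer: -1221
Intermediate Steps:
V(g, W) = -g - 3/g (V(g, W) = 1/(g*(-1/3)) - g = 1/(-g/3) - g = -3/g - g = -g - 3/g)
b(F) = 4 - F
G(A) = 2*A
U(M) = 6 + M**2 - M + M*(-M - 3/M) (U(M) = 2 + ((M**2 + (-M - 3/M)*M) + (4 - M)) = 2 + ((M**2 + M*(-M - 3/M)) + (4 - M)) = 2 + (4 + M**2 - M + M*(-M - 3/M)) = 6 + M**2 - M + M*(-M - 3/M))
-95*U(G(-5)) + L = -95*(3 - 2*(-5)) + 14 = -95*(3 - 1*(-10)) + 14 = -95*(3 + 10) + 14 = -95*13 + 14 = -1235 + 14 = -1221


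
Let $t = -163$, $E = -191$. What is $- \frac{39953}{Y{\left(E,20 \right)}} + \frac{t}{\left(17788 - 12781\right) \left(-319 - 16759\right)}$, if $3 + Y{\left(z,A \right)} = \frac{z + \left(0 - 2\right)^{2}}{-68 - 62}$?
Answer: $\frac{444127175907029}{17358437838} \approx 25586.0$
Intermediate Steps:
$Y{\left(z,A \right)} = - \frac{197}{65} - \frac{z}{130}$ ($Y{\left(z,A \right)} = -3 + \frac{z + \left(0 - 2\right)^{2}}{-68 - 62} = -3 + \frac{z + \left(-2\right)^{2}}{-130} = -3 + \left(z + 4\right) \left(- \frac{1}{130}\right) = -3 + \left(4 + z\right) \left(- \frac{1}{130}\right) = -3 - \left(\frac{2}{65} + \frac{z}{130}\right) = - \frac{197}{65} - \frac{z}{130}$)
$- \frac{39953}{Y{\left(E,20 \right)}} + \frac{t}{\left(17788 - 12781\right) \left(-319 - 16759\right)} = - \frac{39953}{- \frac{197}{65} - - \frac{191}{130}} - \frac{163}{\left(17788 - 12781\right) \left(-319 - 16759\right)} = - \frac{39953}{- \frac{197}{65} + \frac{191}{130}} - \frac{163}{5007 \left(-17078\right)} = - \frac{39953}{- \frac{203}{130}} - \frac{163}{-85509546} = \left(-39953\right) \left(- \frac{130}{203}\right) - - \frac{163}{85509546} = \frac{5193890}{203} + \frac{163}{85509546} = \frac{444127175907029}{17358437838}$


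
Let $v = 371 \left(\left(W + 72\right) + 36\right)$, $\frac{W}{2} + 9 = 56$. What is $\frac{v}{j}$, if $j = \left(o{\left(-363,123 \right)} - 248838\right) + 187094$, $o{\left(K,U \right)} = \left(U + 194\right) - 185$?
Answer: $- \frac{37471}{30806} \approx -1.2164$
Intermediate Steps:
$W = 94$ ($W = -18 + 2 \cdot 56 = -18 + 112 = 94$)
$o{\left(K,U \right)} = 9 + U$ ($o{\left(K,U \right)} = \left(194 + U\right) - 185 = 9 + U$)
$v = 74942$ ($v = 371 \left(\left(94 + 72\right) + 36\right) = 371 \left(166 + 36\right) = 371 \cdot 202 = 74942$)
$j = -61612$ ($j = \left(\left(9 + 123\right) - 248838\right) + 187094 = \left(132 - 248838\right) + 187094 = -248706 + 187094 = -61612$)
$\frac{v}{j} = \frac{74942}{-61612} = 74942 \left(- \frac{1}{61612}\right) = - \frac{37471}{30806}$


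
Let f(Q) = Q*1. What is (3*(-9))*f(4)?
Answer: -108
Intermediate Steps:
f(Q) = Q
(3*(-9))*f(4) = (3*(-9))*4 = -27*4 = -108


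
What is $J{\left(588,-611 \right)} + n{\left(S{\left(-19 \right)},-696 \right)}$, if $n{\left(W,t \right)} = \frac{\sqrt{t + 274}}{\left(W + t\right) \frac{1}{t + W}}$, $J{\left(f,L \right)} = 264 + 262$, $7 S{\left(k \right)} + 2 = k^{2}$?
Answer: $526 + i \sqrt{422} \approx 526.0 + 20.543 i$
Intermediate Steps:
$S{\left(k \right)} = - \frac{2}{7} + \frac{k^{2}}{7}$
$J{\left(f,L \right)} = 526$
$n{\left(W,t \right)} = \sqrt{274 + t}$ ($n{\left(W,t \right)} = \frac{\sqrt{274 + t}}{\left(W + t\right) \frac{1}{W + t}} = \frac{\sqrt{274 + t}}{1} = \sqrt{274 + t} 1 = \sqrt{274 + t}$)
$J{\left(588,-611 \right)} + n{\left(S{\left(-19 \right)},-696 \right)} = 526 + \sqrt{274 - 696} = 526 + \sqrt{-422} = 526 + i \sqrt{422}$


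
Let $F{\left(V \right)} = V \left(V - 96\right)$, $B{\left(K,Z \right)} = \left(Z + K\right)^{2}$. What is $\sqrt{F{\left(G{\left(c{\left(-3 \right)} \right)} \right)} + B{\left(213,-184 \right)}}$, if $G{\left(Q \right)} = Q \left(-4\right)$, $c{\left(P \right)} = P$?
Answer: $i \sqrt{167} \approx 12.923 i$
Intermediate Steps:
$B{\left(K,Z \right)} = \left(K + Z\right)^{2}$
$G{\left(Q \right)} = - 4 Q$
$F{\left(V \right)} = V \left(-96 + V\right)$
$\sqrt{F{\left(G{\left(c{\left(-3 \right)} \right)} \right)} + B{\left(213,-184 \right)}} = \sqrt{\left(-4\right) \left(-3\right) \left(-96 - -12\right) + \left(213 - 184\right)^{2}} = \sqrt{12 \left(-96 + 12\right) + 29^{2}} = \sqrt{12 \left(-84\right) + 841} = \sqrt{-1008 + 841} = \sqrt{-167} = i \sqrt{167}$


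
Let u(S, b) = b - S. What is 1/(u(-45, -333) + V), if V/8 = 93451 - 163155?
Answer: -1/557920 ≈ -1.7924e-6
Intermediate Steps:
V = -557632 (V = 8*(93451 - 163155) = 8*(-69704) = -557632)
1/(u(-45, -333) + V) = 1/((-333 - 1*(-45)) - 557632) = 1/((-333 + 45) - 557632) = 1/(-288 - 557632) = 1/(-557920) = -1/557920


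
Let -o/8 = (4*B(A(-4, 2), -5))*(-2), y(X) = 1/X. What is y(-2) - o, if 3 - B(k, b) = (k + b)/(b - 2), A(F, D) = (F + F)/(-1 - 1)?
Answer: -2567/14 ≈ -183.36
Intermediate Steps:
A(F, D) = -F (A(F, D) = (2*F)/(-2) = (2*F)*(-1/2) = -F)
B(k, b) = 3 - (b + k)/(-2 + b) (B(k, b) = 3 - (k + b)/(b - 2) = 3 - (b + k)/(-2 + b))
o = 1280/7 (o = -8*4*((-6 - (-1)*(-4) + 2*(-5))/(-2 - 5))*(-2) = -8*4*((-6 - 1*4 - 10)/(-7))*(-2) = -8*4*(-(-6 - 4 - 10)/7)*(-2) = -8*4*(-1/7*(-20))*(-2) = -8*4*(20/7)*(-2) = -640*(-2)/7 = -8*(-160/7) = 1280/7 ≈ 182.86)
y(-2) - o = 1/(-2) - 1*1280/7 = -1/2 - 1280/7 = -2567/14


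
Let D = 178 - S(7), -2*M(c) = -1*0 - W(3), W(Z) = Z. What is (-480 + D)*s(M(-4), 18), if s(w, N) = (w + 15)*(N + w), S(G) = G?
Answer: -397683/4 ≈ -99421.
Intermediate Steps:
M(c) = 3/2 (M(c) = -(-1*0 - 1*3)/2 = -(0 - 3)/2 = -½*(-3) = 3/2)
s(w, N) = (15 + w)*(N + w)
D = 171 (D = 178 - 1*7 = 178 - 7 = 171)
(-480 + D)*s(M(-4), 18) = (-480 + 171)*((3/2)² + 15*18 + 15*(3/2) + 18*(3/2)) = -309*(9/4 + 270 + 45/2 + 27) = -309*1287/4 = -397683/4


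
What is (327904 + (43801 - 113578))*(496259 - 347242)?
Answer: 38465311159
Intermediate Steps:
(327904 + (43801 - 113578))*(496259 - 347242) = (327904 - 69777)*149017 = 258127*149017 = 38465311159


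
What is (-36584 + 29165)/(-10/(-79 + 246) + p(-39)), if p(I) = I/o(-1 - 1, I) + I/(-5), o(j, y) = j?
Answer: -12389730/45491 ≈ -272.36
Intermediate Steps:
p(I) = -7*I/10 (p(I) = I/(-1 - 1) + I/(-5) = I/(-2) + I*(-⅕) = I*(-½) - I/5 = -I/2 - I/5 = -7*I/10)
(-36584 + 29165)/(-10/(-79 + 246) + p(-39)) = (-36584 + 29165)/(-10/(-79 + 246) - 7/10*(-39)) = -7419/(-10/167 + 273/10) = -7419/45491/1670 = -7419*1670/45491 = -12389730/45491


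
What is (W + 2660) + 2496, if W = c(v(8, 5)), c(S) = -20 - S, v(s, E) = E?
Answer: 5131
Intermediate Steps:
W = -25 (W = -20 - 1*5 = -20 - 5 = -25)
(W + 2660) + 2496 = (-25 + 2660) + 2496 = 2635 + 2496 = 5131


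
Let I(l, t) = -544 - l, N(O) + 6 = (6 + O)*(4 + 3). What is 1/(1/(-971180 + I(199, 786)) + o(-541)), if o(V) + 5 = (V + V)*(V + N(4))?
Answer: 971923/501618207606 ≈ 1.9376e-6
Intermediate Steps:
N(O) = 36 + 7*O (N(O) = -6 + (6 + O)*(4 + 3) = -6 + (6 + O)*7 = -6 + (42 + 7*O) = 36 + 7*O)
o(V) = -5 + 2*V*(64 + V) (o(V) = -5 + (V + V)*(V + (36 + 7*4)) = -5 + (2*V)*(V + (36 + 28)) = -5 + (2*V)*(V + 64) = -5 + (2*V)*(64 + V) = -5 + 2*V*(64 + V))
1/(1/(-971180 + I(199, 786)) + o(-541)) = 1/(1/(-971180 + (-544 - 1*199)) + (-5 + 2*(-541)² + 128*(-541))) = 1/(1/(-971180 + (-544 - 199)) + (-5 + 2*292681 - 69248)) = 1/(1/(-971180 - 743) + (-5 + 585362 - 69248)) = 1/(1/(-971923) + 516109) = 1/(-1/971923 + 516109) = 1/(501618207606/971923) = 971923/501618207606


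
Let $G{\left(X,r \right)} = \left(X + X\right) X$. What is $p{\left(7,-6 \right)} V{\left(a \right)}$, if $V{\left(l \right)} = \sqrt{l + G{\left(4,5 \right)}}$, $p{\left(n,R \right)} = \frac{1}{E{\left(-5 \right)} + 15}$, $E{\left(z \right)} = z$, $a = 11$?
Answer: $\frac{\sqrt{43}}{10} \approx 0.65574$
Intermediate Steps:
$G{\left(X,r \right)} = 2 X^{2}$ ($G{\left(X,r \right)} = 2 X X = 2 X^{2}$)
$p{\left(n,R \right)} = \frac{1}{10}$ ($p{\left(n,R \right)} = \frac{1}{-5 + 15} = \frac{1}{10}$)
$V{\left(l \right)} = \sqrt{32 + l}$ ($V{\left(l \right)} = \sqrt{l + 2 \cdot 4^{2}} = \sqrt{l + 2 \cdot 16} = \sqrt{l + 32} = \sqrt{32 + l}$)
$p{\left(7,-6 \right)} V{\left(a \right)} = \frac{\sqrt{32 + 11}}{10} = \frac{\sqrt{43}}{10}$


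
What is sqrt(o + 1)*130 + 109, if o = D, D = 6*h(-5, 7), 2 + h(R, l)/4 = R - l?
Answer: 109 + 130*I*sqrt(335) ≈ 109.0 + 2379.4*I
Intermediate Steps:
h(R, l) = -8 - 4*l + 4*R (h(R, l) = -8 + 4*(R - l) = -8 + (-4*l + 4*R) = -8 - 4*l + 4*R)
D = -336 (D = 6*(-8 - 4*7 + 4*(-5)) = 6*(-8 - 28 - 20) = 6*(-56) = -336)
o = -336
sqrt(o + 1)*130 + 109 = sqrt(-336 + 1)*130 + 109 = sqrt(-335)*130 + 109 = (I*sqrt(335))*130 + 109 = 130*I*sqrt(335) + 109 = 109 + 130*I*sqrt(335)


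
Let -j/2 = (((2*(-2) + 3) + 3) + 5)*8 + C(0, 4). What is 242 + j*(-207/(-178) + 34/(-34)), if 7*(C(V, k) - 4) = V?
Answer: 19798/89 ≈ 222.45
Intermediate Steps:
C(V, k) = 4 + V/7
j = -120 (j = -2*((((2*(-2) + 3) + 3) + 5)*8 + (4 + (⅐)*0)) = -2*((((-4 + 3) + 3) + 5)*8 + (4 + 0)) = -2*(((-1 + 3) + 5)*8 + 4) = -2*((2 + 5)*8 + 4) = -2*(7*8 + 4) = -2*(56 + 4) = -2*60 = -120)
242 + j*(-207/(-178) + 34/(-34)) = 242 - 120*(-207/(-178) + 34/(-34)) = 242 - 120*(-207*(-1/178) + 34*(-1/34)) = 242 - 120*(207/178 - 1) = 242 - 120*29/178 = 242 - 1740/89 = 19798/89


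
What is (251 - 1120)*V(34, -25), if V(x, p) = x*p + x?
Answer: 709104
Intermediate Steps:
V(x, p) = x + p*x (V(x, p) = p*x + x = x + p*x)
(251 - 1120)*V(34, -25) = (251 - 1120)*(34*(1 - 25)) = -29546*(-24) = -869*(-816) = 709104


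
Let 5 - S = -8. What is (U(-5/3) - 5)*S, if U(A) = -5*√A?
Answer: -65 - 65*I*√15/3 ≈ -65.0 - 83.915*I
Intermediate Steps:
S = 13 (S = 5 - 1*(-8) = 5 + 8 = 13)
(U(-5/3) - 5)*S = (-5*I*√15/3 - 5)*13 = (-5 - 5*I*√15/3)*13 = -65 - 65*I*√15/3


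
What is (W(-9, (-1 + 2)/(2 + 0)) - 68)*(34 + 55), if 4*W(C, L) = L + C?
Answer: -49929/8 ≈ -6241.1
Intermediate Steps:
W(C, L) = C/4 + L/4 (W(C, L) = (L + C)/4 = (C + L)/4 = C/4 + L/4)
(W(-9, (-1 + 2)/(2 + 0)) - 68)*(34 + 55) = (((1/4)*(-9) + ((-1 + 2)/(2 + 0))/4) - 68)*(34 + 55) = ((-9/4 + (1/2)/4) - 68)*89 = ((-9/4 + (1*(1/2))/4) - 68)*89 = ((-9/4 + (1/4)*(1/2)) - 68)*89 = ((-9/4 + 1/8) - 68)*89 = (-17/8 - 68)*89 = -561/8*89 = -49929/8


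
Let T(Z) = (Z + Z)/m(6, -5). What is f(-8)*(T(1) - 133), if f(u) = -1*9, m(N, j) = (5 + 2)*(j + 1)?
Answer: 16767/14 ≈ 1197.6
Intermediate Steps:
m(N, j) = 7 + 7*j (m(N, j) = 7*(1 + j) = 7 + 7*j)
f(u) = -9
T(Z) = -Z/14 (T(Z) = (Z + Z)/(7 + 7*(-5)) = (2*Z)/(7 - 35) = (2*Z)/(-28) = (2*Z)*(-1/28) = -Z/14)
f(-8)*(T(1) - 133) = -9*(-1/14*1 - 133) = -9*(-1/14 - 133) = -9*(-1863/14) = 16767/14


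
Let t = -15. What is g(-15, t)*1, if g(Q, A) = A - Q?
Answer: 0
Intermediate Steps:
g(-15, t)*1 = (-15 - 1*(-15))*1 = (-15 + 15)*1 = 0*1 = 0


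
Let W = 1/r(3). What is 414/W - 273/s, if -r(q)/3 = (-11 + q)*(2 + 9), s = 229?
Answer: 25028511/229 ≈ 1.0929e+5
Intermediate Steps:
r(q) = 363 - 33*q (r(q) = -3*(-11 + q)*(2 + 9) = -3*(-11 + q)*11 = -3*(-121 + 11*q) = 363 - 33*q)
W = 1/264 (W = 1/(363 - 33*3) = 1/(363 - 99) = 1/264 ≈ 0.0037879)
414/W - 273/s = 414/(1/264) - 273/229 = 414*264 - 273*1/229 = 109296 - 273/229 = 25028511/229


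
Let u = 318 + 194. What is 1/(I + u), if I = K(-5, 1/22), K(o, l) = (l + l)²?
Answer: 121/61953 ≈ 0.0019531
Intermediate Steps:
K(o, l) = 4*l² (K(o, l) = (2*l)² = 4*l²)
I = 1/121 (I = 4*(1/22)² = 4*(1/484) = 1/121 ≈ 0.0082645)
u = 512
1/(I + u) = 1/(1/121 + 512) = 1/(61953/121) = 121/61953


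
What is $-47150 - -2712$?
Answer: $-44438$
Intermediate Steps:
$-47150 - -2712 = -47150 + \left(-2473 + 5185\right) = -47150 + 2712 = -44438$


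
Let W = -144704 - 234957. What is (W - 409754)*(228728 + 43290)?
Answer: -214735089470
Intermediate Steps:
W = -379661
(W - 409754)*(228728 + 43290) = (-379661 - 409754)*(228728 + 43290) = -789415*272018 = -214735089470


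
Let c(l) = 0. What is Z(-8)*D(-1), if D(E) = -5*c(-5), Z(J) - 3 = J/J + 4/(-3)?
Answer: 0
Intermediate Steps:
Z(J) = 8/3 (Z(J) = 3 + (J/J + 4/(-3)) = 3 + (1 + 4*(-⅓)) = 3 + (1 - 4/3) = 3 - ⅓ = 8/3)
D(E) = 0 (D(E) = -5*0 = 0)
Z(-8)*D(-1) = (8/3)*0 = 0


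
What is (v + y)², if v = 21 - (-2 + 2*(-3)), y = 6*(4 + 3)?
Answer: 5041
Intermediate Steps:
y = 42 (y = 6*7 = 42)
v = 29 (v = 21 - (-2 - 6) = 21 - 1*(-8) = 21 + 8 = 29)
(v + y)² = (29 + 42)² = 71² = 5041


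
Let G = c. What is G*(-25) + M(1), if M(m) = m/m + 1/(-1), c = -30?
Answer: 750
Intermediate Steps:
G = -30
M(m) = 0 (M(m) = 1 + 1*(-1) = 1 - 1 = 0)
G*(-25) + M(1) = -30*(-25) + 0 = 750 + 0 = 750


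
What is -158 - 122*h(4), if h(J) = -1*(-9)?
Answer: -1256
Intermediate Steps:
h(J) = 9
-158 - 122*h(4) = -158 - 122*9 = -158 - 1098 = -1256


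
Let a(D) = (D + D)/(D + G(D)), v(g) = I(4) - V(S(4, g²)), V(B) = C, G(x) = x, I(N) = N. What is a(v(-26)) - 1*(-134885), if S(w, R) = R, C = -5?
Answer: 134886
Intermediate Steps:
V(B) = -5
v(g) = 9 (v(g) = 4 - 1*(-5) = 4 + 5 = 9)
a(D) = 1 (a(D) = (D + D)/(D + D) = (2*D)/((2*D)) = (2*D)*(1/(2*D)) = 1)
a(v(-26)) - 1*(-134885) = 1 - 1*(-134885) = 1 + 134885 = 134886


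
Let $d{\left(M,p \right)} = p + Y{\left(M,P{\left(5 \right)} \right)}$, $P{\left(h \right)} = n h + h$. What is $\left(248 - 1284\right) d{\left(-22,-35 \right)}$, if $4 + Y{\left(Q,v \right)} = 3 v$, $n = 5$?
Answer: $-52836$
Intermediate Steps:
$P{\left(h \right)} = 6 h$ ($P{\left(h \right)} = 5 h + h = 6 h$)
$Y{\left(Q,v \right)} = -4 + 3 v$
$d{\left(M,p \right)} = 86 + p$ ($d{\left(M,p \right)} = p - \left(4 - 3 \cdot 6 \cdot 5\right) = p + \left(-4 + 3 \cdot 30\right) = p + \left(-4 + 90\right) = p + 86 = 86 + p$)
$\left(248 - 1284\right) d{\left(-22,-35 \right)} = \left(248 - 1284\right) \left(86 - 35\right) = \left(-1036\right) 51 = -52836$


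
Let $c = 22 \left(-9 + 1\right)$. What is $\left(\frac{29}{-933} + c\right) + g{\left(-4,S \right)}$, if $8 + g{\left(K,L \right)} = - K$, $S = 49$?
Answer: $- \frac{167969}{933} \approx -180.03$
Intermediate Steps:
$g{\left(K,L \right)} = -8 - K$
$c = -176$ ($c = 22 \left(-8\right) = -176$)
$\left(\frac{29}{-933} + c\right) + g{\left(-4,S \right)} = \left(\frac{29}{-933} - 176\right) - 4 = \left(29 \left(- \frac{1}{933}\right) - 176\right) + \left(-8 + 4\right) = \left(- \frac{29}{933} - 176\right) - 4 = - \frac{164237}{933} - 4 = - \frac{167969}{933}$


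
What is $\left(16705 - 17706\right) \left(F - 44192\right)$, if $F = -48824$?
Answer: $93109016$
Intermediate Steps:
$\left(16705 - 17706\right) \left(F - 44192\right) = \left(16705 - 17706\right) \left(-48824 - 44192\right) = \left(-1001\right) \left(-93016\right) = 93109016$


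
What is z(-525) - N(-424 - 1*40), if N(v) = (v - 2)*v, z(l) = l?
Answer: -216749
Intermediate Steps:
N(v) = v*(-2 + v) (N(v) = (-2 + v)*v = v*(-2 + v))
z(-525) - N(-424 - 1*40) = -525 - (-424 - 1*40)*(-2 + (-424 - 1*40)) = -525 - (-424 - 40)*(-2 + (-424 - 40)) = -525 - (-464)*(-2 - 464) = -525 - (-464)*(-466) = -525 - 1*216224 = -525 - 216224 = -216749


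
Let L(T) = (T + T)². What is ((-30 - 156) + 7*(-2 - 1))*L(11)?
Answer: -100188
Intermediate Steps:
L(T) = 4*T² (L(T) = (2*T)² = 4*T²)
((-30 - 156) + 7*(-2 - 1))*L(11) = ((-30 - 156) + 7*(-2 - 1))*(4*11²) = (-186 + 7*(-3))*(4*121) = (-186 - 21)*484 = -207*484 = -100188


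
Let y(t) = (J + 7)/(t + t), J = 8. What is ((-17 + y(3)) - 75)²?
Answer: 32041/4 ≈ 8010.3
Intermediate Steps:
y(t) = 15/(2*t) (y(t) = (8 + 7)/(t + t) = 15/((2*t)) = 15*(1/(2*t)) = 15/(2*t))
((-17 + y(3)) - 75)² = ((-17 + (15/2)/3) - 75)² = ((-17 + (15/2)*(⅓)) - 75)² = ((-17 + 5/2) - 75)² = (-29/2 - 75)² = (-179/2)² = 32041/4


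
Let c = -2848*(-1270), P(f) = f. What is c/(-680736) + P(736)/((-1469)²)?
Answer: -243898674902/45906304353 ≈ -5.3130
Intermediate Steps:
c = 3616960
c/(-680736) + P(736)/((-1469)²) = 3616960/(-680736) + 736/((-1469)²) = 3616960*(-1/680736) + 736/2157961 = -113030/21273 + 736*(1/2157961) = -113030/21273 + 736/2157961 = -243898674902/45906304353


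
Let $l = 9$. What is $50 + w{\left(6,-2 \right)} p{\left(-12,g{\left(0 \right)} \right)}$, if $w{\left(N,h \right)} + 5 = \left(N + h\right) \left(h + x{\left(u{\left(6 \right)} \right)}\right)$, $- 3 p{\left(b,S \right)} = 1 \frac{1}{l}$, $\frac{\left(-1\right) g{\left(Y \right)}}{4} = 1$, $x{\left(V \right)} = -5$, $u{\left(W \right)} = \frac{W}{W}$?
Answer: $\frac{461}{9} \approx 51.222$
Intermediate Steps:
$u{\left(W \right)} = 1$
$g{\left(Y \right)} = -4$ ($g{\left(Y \right)} = \left(-4\right) 1 = -4$)
$p{\left(b,S \right)} = - \frac{1}{27}$ ($p{\left(b,S \right)} = - \frac{1 \cdot \frac{1}{9}}{3} = \left(- \frac{1}{3}\right) \frac{1}{9} = - \frac{1}{27}$)
$w{\left(N,h \right)} = -5 + \left(-5 + h\right) \left(N + h\right)$ ($w{\left(N,h \right)} = -5 + \left(N + h\right) \left(h - 5\right) = -5 + \left(N + h\right) \left(-5 + h\right) = -5 + \left(-5 + h\right) \left(N + h\right)$)
$50 + w{\left(6,-2 \right)} p{\left(-12,g{\left(0 \right)} \right)} = 50 + \left(-5 + \left(-2\right)^{2} - 30 - -10 + 6 \left(-2\right)\right) \left(- \frac{1}{27}\right) = 50 + \left(-5 + 4 - 30 + 10 - 12\right) \left(- \frac{1}{27}\right) = 50 - - \frac{11}{9} = 50 + \frac{11}{9} = \frac{461}{9}$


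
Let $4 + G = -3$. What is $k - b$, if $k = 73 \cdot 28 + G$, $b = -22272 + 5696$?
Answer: $18613$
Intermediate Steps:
$G = -7$ ($G = -4 - 3 = -7$)
$b = -16576$
$k = 2037$ ($k = 73 \cdot 28 - 7 = 2044 - 7 = 2037$)
$k - b = 2037 - -16576 = 2037 + 16576 = 18613$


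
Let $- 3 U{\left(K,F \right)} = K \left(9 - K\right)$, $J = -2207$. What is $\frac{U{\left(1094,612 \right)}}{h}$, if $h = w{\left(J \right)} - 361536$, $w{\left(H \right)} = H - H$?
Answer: $- \frac{84785}{77472} \approx -1.0944$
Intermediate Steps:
$w{\left(H \right)} = 0$
$U{\left(K,F \right)} = - \frac{K \left(9 - K\right)}{3}$
$h = -361536$ ($h = 0 - 361536 = -361536$)
$\frac{U{\left(1094,612 \right)}}{h} = \frac{\frac{1}{3} \cdot 1094 \left(-9 + 1094\right)}{-361536} = \frac{1}{3} \cdot 1094 \cdot 1085 \left(- \frac{1}{361536}\right) = \frac{1186990}{3} \left(- \frac{1}{361536}\right) = - \frac{84785}{77472}$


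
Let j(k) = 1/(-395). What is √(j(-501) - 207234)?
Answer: I*√32333685245/395 ≈ 455.23*I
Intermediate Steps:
j(k) = -1/395
√(j(-501) - 207234) = √(-1/395 - 207234) = √(-81857431/395) = I*√32333685245/395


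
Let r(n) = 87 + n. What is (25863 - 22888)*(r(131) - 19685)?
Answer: -57914325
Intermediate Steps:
(25863 - 22888)*(r(131) - 19685) = (25863 - 22888)*((87 + 131) - 19685) = 2975*(218 - 19685) = 2975*(-19467) = -57914325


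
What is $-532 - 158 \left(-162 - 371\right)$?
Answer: $83682$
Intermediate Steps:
$-532 - 158 \left(-162 - 371\right) = -532 - -84214 = -532 + 84214 = 83682$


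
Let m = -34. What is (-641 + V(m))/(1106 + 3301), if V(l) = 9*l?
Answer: -947/4407 ≈ -0.21489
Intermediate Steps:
(-641 + V(m))/(1106 + 3301) = (-641 + 9*(-34))/(1106 + 3301) = (-641 - 306)/4407 = -947*1/4407 = -947/4407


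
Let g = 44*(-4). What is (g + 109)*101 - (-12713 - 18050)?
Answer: 23996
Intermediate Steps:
g = -176
(g + 109)*101 - (-12713 - 18050) = (-176 + 109)*101 - (-12713 - 18050) = -67*101 - 1*(-30763) = -6767 + 30763 = 23996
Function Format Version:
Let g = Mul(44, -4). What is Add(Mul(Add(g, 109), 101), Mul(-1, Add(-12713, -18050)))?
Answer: 23996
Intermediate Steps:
g = -176
Add(Mul(Add(g, 109), 101), Mul(-1, Add(-12713, -18050))) = Add(Mul(Add(-176, 109), 101), Mul(-1, Add(-12713, -18050))) = Add(Mul(-67, 101), Mul(-1, -30763)) = Add(-6767, 30763) = 23996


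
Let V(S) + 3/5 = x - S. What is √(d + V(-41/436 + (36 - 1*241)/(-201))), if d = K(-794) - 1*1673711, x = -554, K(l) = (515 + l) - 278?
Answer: I*√80392246233413835/219090 ≈ 1294.2*I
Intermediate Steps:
K(l) = 237 + l
d = -1674268 (d = (237 - 794) - 1*1673711 = -557 - 1673711 = -1674268)
V(S) = -2773/5 - S (V(S) = -⅗ + (-554 - S) = -2773/5 - S)
√(d + V(-41/436 + (36 - 1*241)/(-201))) = √(-1674268 + (-2773/5 - (-41/436 + (36 - 1*241)/(-201)))) = √(-1674268 + (-2773/5 - (-41*1/436 + (36 - 241)*(-1/201)))) = √(-1674268 + (-2773/5 - (-41/436 - 205*(-1/201)))) = √(-1674268 + (-2773/5 - (-41/436 + 205/201))) = √(-1674268 + (-2773/5 - 1*81139/87636)) = √(-1674268 + (-2773/5 - 81139/87636)) = √(-1674268 - 243420323/438180) = √(-733874172563/438180) = I*√80392246233413835/219090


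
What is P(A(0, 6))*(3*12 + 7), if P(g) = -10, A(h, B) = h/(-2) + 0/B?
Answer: -430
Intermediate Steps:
A(h, B) = -h/2 (A(h, B) = h*(-½) + 0 = -h/2 + 0 = -h/2)
P(A(0, 6))*(3*12 + 7) = -10*(3*12 + 7) = -10*(36 + 7) = -10*43 = -430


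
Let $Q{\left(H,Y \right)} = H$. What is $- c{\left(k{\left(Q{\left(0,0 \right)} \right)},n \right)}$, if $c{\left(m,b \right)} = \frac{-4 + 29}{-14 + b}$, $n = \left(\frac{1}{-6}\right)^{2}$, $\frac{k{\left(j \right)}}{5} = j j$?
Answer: $\frac{900}{503} \approx 1.7893$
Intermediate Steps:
$k{\left(j \right)} = 5 j^{2}$ ($k{\left(j \right)} = 5 j j = 5 j^{2}$)
$n = \frac{1}{36}$ ($n = \left(- \frac{1}{6}\right)^{2} = \frac{1}{36} \approx 0.027778$)
$c{\left(m,b \right)} = \frac{25}{-14 + b}$
$- c{\left(k{\left(Q{\left(0,0 \right)} \right)},n \right)} = - \frac{25}{-14 + \frac{1}{36}} = - \frac{25}{- \frac{503}{36}} = - \frac{25 \left(-36\right)}{503} = \left(-1\right) \left(- \frac{900}{503}\right) = \frac{900}{503}$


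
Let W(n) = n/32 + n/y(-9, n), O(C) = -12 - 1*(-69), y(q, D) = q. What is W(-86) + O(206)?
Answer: 9197/144 ≈ 63.868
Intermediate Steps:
O(C) = 57 (O(C) = -12 + 69 = 57)
W(n) = -23*n/288 (W(n) = n/32 + n/(-9) = n*(1/32) + n*(-1/9) = n/32 - n/9 = -23*n/288)
W(-86) + O(206) = -23/288*(-86) + 57 = 989/144 + 57 = 9197/144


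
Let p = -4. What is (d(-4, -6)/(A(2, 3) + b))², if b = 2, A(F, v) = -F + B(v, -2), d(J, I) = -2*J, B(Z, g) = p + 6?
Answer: 16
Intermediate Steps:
B(Z, g) = 2 (B(Z, g) = -4 + 6 = 2)
A(F, v) = 2 - F (A(F, v) = -F + 2 = 2 - F)
(d(-4, -6)/(A(2, 3) + b))² = ((-2*(-4))/((2 - 1*2) + 2))² = (8/((2 - 2) + 2))² = (8/(0 + 2))² = (8/2)² = (8*(½))² = 4² = 16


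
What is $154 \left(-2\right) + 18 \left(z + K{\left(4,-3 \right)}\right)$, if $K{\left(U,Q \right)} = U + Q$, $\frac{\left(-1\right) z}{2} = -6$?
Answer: $-74$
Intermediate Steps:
$z = 12$ ($z = \left(-2\right) \left(-6\right) = 12$)
$K{\left(U,Q \right)} = Q + U$
$154 \left(-2\right) + 18 \left(z + K{\left(4,-3 \right)}\right) = 154 \left(-2\right) + 18 \left(12 + \left(-3 + 4\right)\right) = -308 + 18 \left(12 + 1\right) = -308 + 18 \cdot 13 = -308 + 234 = -74$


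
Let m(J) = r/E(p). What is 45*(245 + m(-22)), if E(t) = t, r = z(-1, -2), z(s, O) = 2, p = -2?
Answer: 10980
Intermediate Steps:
r = 2
m(J) = -1 (m(J) = 2/(-2) = 2*(-½) = -1)
45*(245 + m(-22)) = 45*(245 - 1) = 45*244 = 10980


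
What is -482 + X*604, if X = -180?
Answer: -109202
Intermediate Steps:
-482 + X*604 = -482 - 180*604 = -482 - 108720 = -109202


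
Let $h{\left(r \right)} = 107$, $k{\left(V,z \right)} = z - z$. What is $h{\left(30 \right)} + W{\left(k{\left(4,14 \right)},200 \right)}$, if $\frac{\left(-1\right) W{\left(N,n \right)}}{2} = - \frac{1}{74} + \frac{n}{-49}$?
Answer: $\frac{208840}{1813} \approx 115.19$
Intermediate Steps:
$k{\left(V,z \right)} = 0$
$W{\left(N,n \right)} = \frac{1}{37} + \frac{2 n}{49}$ ($W{\left(N,n \right)} = - 2 \left(- \frac{1}{74} + \frac{n}{-49}\right) = - 2 \left(\left(-1\right) \frac{1}{74} + n \left(- \frac{1}{49}\right)\right) = - 2 \left(- \frac{1}{74} - \frac{n}{49}\right) = \frac{1}{37} + \frac{2 n}{49}$)
$h{\left(30 \right)} + W{\left(k{\left(4,14 \right)},200 \right)} = 107 + \left(\frac{1}{37} + \frac{2}{49} \cdot 200\right) = 107 + \left(\frac{1}{37} + \frac{400}{49}\right) = 107 + \frac{14849}{1813} = \frac{208840}{1813}$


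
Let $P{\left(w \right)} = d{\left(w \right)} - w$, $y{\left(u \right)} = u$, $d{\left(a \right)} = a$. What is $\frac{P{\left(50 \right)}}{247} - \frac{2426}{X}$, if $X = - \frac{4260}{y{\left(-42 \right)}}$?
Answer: $- \frac{8491}{355} \approx -23.918$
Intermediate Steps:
$P{\left(w \right)} = 0$ ($P{\left(w \right)} = w - w = 0$)
$X = \frac{710}{7}$ ($X = - \frac{4260}{-42} = \left(-4260\right) \left(- \frac{1}{42}\right) = \frac{710}{7} \approx 101.43$)
$\frac{P{\left(50 \right)}}{247} - \frac{2426}{X} = \frac{0}{247} - \frac{2426}{\frac{710}{7}} = 0 \cdot \frac{1}{247} - \frac{8491}{355} = 0 - \frac{8491}{355} = - \frac{8491}{355}$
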